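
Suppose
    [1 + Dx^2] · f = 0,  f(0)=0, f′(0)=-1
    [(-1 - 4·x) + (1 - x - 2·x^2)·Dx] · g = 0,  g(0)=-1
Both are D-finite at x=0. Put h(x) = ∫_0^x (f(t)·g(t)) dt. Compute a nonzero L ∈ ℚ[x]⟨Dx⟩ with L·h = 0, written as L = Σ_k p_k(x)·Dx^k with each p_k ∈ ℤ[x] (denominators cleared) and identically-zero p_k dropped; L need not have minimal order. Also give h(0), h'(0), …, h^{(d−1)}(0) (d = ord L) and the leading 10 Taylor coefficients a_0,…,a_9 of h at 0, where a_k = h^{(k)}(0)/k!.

L = (3 + x + 2·x^2)·Dx + (2 + 8·x)·Dx^2 + (-1 + x + 2·x^2)·Dx^3  (order 3).
h: a_k = 0, 0, 1/2, 1/3, 17/24, 29/30, 1261/720, 807/280, 41521/8064, 410969/45360, …
ICs: h(0) = 0, h′(0) = 0, h′′(0) = 1.

f: a_k = 0, -1, 0, 1/6, 0, -1/120, 0, 1/5040, 0, -1/362880, …
g: a_k = -1, -1, -3, -5, -11, -21, -43, -85, -171, -341, …
L₀ := L_f ⊗_s L_g (sym. prod.), ord ≤ 2.
h=∫h₀ ⇒ L = L₀·Dx.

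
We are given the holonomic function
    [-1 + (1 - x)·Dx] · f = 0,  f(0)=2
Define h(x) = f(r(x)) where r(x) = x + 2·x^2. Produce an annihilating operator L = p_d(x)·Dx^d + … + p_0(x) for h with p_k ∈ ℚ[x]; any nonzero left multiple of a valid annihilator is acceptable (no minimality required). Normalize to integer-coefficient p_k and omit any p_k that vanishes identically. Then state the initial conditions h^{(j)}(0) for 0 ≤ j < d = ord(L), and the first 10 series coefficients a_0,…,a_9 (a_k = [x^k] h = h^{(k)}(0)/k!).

f: a_k = 2, 2, 2, 2, 2, 2, 2, 2, 2, 2, …
h₀=f(r): pull back L_f along r ⇒ L₀.
L = (1 + 4·x) + (-1 + x + 2·x^2)·Dx  (order 1).
h: a_k = 2, 2, 6, 10, 22, 42, 86, 170, 342, 682, …
ICs: h(0) = 2.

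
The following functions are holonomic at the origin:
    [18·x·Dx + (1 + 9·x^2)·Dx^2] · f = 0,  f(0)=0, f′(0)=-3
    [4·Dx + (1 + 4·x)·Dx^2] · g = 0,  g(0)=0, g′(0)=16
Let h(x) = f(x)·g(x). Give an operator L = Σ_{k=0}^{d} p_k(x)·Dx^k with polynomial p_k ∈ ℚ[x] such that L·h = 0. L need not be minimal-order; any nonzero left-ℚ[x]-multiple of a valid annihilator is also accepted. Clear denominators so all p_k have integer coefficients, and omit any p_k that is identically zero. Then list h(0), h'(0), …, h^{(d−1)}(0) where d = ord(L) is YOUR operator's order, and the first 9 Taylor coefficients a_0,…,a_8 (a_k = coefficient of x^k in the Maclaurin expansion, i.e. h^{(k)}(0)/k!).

L = (2448 + 17280·x + 76464·x^2 + 518400·x^3 + 1399680·x^4 + 2426112·x^5 + 1679616·x^7)·Dx + (452 + 10800·x + 98028·x^2 + 491184·x^3 + 1840320·x^4 + 4339008·x^5 + 6531840·x^6 + 1259712·x^7 + 5878656·x^8)·Dx^2 + (136 + 1912·x + 18576·x^2 + 103608·x^3 + 389448·x^4 + 1100304·x^5 + 2239488·x^6 + 3277584·x^7 + 1259712·x^8 + 3359232·x^9)·Dx^3 + (13 + 176·x + 1234·x^2 + 6048·x^3 + 22833·x^4 + 68688·x^5 + 154224·x^6 + 279936·x^7 + 399492·x^8 + 209952·x^9 + 419904·x^10)·Dx^4  (order 4).
h: a_k = 0, 0, -48, 96, -112, 480, -12336/5, 37216/5, -99312/5, …
ICs: h(0) = 0, h′(0) = 0, h′′(0) = -96, h′′′(0) = 576.

f: a_k = 0, -3, 0, 9, 0, -243/5, 0, 2187/7, 0, …
g: a_k = 0, 16, -32, 256/3, -256, 4096/5, -8192/3, 65536/7, -32768, …
f·g: L₀ = L_f ⊗_s L_g, ord ≤ 2·2.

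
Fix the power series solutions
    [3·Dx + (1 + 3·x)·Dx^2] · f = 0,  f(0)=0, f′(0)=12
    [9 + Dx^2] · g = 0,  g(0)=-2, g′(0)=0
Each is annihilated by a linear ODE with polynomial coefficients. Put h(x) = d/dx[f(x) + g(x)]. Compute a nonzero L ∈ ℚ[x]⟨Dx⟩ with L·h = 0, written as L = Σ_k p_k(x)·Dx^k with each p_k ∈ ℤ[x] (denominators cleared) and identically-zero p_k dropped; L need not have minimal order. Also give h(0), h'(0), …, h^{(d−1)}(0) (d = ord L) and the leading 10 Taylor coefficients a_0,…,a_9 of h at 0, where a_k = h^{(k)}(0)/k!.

f: a_k = 0, 12, -18, 36, -81, 972/5, -486, 8748/7, -6561/2, 8748, …
g: a_k = -2, 0, 9, 0, -27/4, 0, 81/40, 0, -729/2240, 0, …
f+g: L₀ = lclm(L_f,L_g), ord ≤ 2+2.
Differentiate: ansatz ord ≤ ord L₀ ⇒ L.
L = (63 + 54·x + 81·x^2) + (9 + 45·x + 81·x^2 + 81·x^3)·Dx + (7 + 6·x + 9·x^2)·Dx^2 + (1 + 5·x + 9·x^2 + 9·x^3)·Dx^3  (order 3).
h: a_k = 12, -18, 108, -351, 972, -58077/20, 8748, -7349049/280, 78732, -529078311/2240, …
ICs: h(0) = 12, h′(0) = -18, h′′(0) = 216.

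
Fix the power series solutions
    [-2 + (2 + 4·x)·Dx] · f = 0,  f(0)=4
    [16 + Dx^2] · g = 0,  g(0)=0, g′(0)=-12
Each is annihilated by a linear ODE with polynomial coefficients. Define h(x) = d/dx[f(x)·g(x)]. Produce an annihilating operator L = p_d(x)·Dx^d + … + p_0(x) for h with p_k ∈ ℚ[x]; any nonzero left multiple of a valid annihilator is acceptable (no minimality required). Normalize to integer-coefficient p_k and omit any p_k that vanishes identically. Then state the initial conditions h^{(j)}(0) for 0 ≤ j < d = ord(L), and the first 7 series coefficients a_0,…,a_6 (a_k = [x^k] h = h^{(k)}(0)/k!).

f: a_k = 4, 4, -2, 2, -5/2, 7/2, -21/4, …
g: a_k = 0, -12, 0, 32, 0, -128/5, 0, …
Product ⇒ symmetric product L₀, ord ≤ 2.
Derive L from L₀ (diff closure).
L = (413 + 2688·x + 6784·x^2 + 8192·x^3 + 4096·x^4) + (-26 - 180·x - 384·x^2 - 256·x^3)·Dx + (19 + 140·x + 396·x^2 + 512·x^3 + 256·x^4)·Dx^2  (order 2).
h: a_k = -48, -96, 456, 416, -682, -2412/5, 7687/15, …
ICs: h(0) = -48, h′(0) = -96.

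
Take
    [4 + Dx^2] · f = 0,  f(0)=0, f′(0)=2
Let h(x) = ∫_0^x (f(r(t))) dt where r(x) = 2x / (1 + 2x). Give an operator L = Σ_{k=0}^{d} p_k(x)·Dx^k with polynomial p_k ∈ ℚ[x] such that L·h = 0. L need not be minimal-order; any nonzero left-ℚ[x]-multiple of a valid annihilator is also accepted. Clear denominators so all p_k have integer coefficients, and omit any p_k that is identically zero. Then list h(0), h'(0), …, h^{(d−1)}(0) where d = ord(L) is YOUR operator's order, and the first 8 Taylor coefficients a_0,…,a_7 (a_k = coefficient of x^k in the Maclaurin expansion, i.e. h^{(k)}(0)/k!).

L = 16·Dx + (4 + 24·x + 48·x^2 + 32·x^3)·Dx^2 + (1 + 8·x + 24·x^2 + 32·x^3 + 16·x^4)·Dx^3  (order 3).
h: a_k = 0, 0, 2, -8/3, 4/3, 32/5, -1376/45, 640/7, …
ICs: h(0) = 0, h′(0) = 0, h′′(0) = 4.

f: a_k = 0, 2, 0, -4/3, 0, 4/15, 0, -8/315, …
L₀ from L_f via x↦r, Dx↦r'^{-1}Dx.
h=∫h₀ ⇒ L = L₀·Dx.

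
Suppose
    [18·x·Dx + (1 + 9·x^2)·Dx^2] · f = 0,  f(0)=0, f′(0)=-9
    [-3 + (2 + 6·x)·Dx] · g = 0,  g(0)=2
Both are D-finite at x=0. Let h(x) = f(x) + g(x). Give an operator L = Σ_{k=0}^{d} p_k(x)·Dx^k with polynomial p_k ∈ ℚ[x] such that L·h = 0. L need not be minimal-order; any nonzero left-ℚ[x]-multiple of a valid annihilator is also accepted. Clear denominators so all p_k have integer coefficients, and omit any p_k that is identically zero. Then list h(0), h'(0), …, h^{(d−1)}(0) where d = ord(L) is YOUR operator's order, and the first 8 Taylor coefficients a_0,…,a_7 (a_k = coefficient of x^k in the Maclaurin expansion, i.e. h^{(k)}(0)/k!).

f: a_k = 0, -9, 0, 27, 0, -729/5, 0, 6561/7, …
g: a_k = 2, 3, -9/4, 27/8, -405/64, 1701/128, -15309/512, 72171/1024, …
h₀=f+g: left-lcm gives L₀, ord ≤ 3.
L = (-36 - 270·x + 972·x^2 + 1458·x^3)·Dx + (-33 - 144·x + 270·x^2 + 3888·x^3 + 5103·x^4)·Dx^2 + (-2 + 18·x + 108·x^2 + 324·x^3 + 1134·x^4 + 1458·x^5)·Dx^3  (order 3).
h: a_k = 2, -6, -9/4, 243/8, -405/64, -84807/640, -15309/512, 7223661/7168, …
ICs: h(0) = 2, h′(0) = -6, h′′(0) = -9/2.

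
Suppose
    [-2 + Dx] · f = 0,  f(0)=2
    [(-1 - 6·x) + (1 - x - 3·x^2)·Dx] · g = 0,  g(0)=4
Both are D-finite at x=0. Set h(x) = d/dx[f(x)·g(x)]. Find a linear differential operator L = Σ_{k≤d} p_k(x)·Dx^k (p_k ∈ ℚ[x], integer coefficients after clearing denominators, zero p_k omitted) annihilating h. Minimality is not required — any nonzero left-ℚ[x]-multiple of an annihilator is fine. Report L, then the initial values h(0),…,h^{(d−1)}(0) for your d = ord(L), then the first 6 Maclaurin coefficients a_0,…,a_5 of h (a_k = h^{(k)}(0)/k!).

f: a_k = 2, 4, 4, 8/3, 4/3, 8/15, …
g: a_k = 4, 4, 16, 28, 76, 160, …
Sym-product of L_f,L_g gives L₀ (≤ ord 1).
h₀' ⇒ L via d/dx closure of L₀.
L = (16 + 30·x - 2·x^2 - 48·x^3 + 36·x^4) + (-3 - x + 19·x^2 + 6·x^3 - 18·x^4)·Dx  (order 1).
h: a_k = 24, 128, 440, 1376, 11792/3, 163696/15, …
ICs: h(0) = 24.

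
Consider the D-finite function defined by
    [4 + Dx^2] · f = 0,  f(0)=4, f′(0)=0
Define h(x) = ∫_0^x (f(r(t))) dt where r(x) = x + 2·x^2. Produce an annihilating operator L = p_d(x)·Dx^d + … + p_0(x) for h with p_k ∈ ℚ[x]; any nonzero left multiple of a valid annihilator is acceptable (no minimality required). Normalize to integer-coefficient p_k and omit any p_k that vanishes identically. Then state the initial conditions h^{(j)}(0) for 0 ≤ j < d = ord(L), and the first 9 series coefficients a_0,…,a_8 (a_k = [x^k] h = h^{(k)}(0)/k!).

f: a_k = 4, 0, -8, 0, 8/3, 0, -16/45, 0, 8/315, …
Change of var in L_f (x↦r) gives L₀.
∫: right-multiply L₀ by Dx.
L = (4 + 48·x + 192·x^2 + 256·x^3)·Dx - 4·Dx^2 + (1 + 4·x)·Dx^3  (order 3).
h: a_k = 0, 4, 0, -8/3, -8, -88/15, 32/9, 2864/315, 152/15, …
ICs: h(0) = 0, h′(0) = 4, h′′(0) = 0.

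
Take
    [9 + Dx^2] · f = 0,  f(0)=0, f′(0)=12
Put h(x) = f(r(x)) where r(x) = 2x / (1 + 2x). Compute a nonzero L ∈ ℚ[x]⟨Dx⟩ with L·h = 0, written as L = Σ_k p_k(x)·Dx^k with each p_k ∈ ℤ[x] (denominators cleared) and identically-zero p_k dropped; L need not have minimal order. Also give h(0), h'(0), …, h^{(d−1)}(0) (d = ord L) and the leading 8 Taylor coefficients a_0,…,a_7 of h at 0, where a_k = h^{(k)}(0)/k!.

L = 36 + (4 + 24·x + 48·x^2 + 32·x^3)·Dx + (1 + 8·x + 24·x^2 + 32·x^3 + 16·x^4)·Dx^2  (order 2).
h: a_k = 0, 24, -48, -48, 672, -14064/5, 8160, -619296/35, …
ICs: h(0) = 0, h′(0) = 24.

f: a_k = 0, 12, 0, -18, 0, 81/10, 0, -243/140, …
L₀ from L_f via x↦r, Dx↦r'^{-1}Dx.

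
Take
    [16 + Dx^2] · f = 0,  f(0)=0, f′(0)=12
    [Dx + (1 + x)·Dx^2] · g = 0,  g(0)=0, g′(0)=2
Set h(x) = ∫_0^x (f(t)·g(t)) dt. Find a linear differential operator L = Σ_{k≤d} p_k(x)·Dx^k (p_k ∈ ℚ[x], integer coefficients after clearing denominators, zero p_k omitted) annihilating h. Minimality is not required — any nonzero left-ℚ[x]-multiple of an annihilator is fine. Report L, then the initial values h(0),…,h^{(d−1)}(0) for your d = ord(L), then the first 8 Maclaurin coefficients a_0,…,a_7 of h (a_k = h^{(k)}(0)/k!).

f: a_k = 0, 12, 0, -32, 0, 128/5, 0, -1024/105, …
g: a_k = 0, 2, -1, 2/3, -1/2, 2/5, -1/3, 2/7, …
f·g: L₀ = L_f ⊗_s L_g, ord ≤ 2·2.
h=∫h₀ ⇒ L = L₀·Dx.
L = (15072 + 62976·x + 97024·x^2 + 65536·x^3 + 16384·x^4)·Dx + (1984 + 6080·x + 6144·x^2 + 2048·x^3)·Dx^2 + (1950 + 8000·x + 12192·x^2 + 8192·x^3 + 2048·x^4)·Dx^3 + (124 + 380·x + 384·x^2 + 128·x^3)·Dx^4 + (63 + 254·x + 383·x^2 + 256·x^3 + 64·x^4)·Dx^5  (order 5).
h: a_k = 0, 0, 0, 8, -3, -56/5, 13/3, 104/21, …
ICs: h(0) = 0, h′(0) = 0, h′′(0) = 0, h′′′(0) = 48, h′′′′(0) = -72.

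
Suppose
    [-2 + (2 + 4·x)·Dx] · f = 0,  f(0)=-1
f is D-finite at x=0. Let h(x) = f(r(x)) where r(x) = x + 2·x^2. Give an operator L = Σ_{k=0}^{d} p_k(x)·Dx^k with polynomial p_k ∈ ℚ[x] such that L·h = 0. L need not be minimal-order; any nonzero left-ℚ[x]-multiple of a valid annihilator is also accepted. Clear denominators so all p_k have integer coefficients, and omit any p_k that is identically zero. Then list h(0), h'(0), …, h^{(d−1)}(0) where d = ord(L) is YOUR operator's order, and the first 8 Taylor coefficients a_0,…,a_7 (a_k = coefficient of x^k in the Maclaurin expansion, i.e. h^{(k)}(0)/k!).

f: a_k = -1, -1, 1/2, -1/2, 5/8, -7/8, 21/16, -33/16, …
Change of var in L_f (x↦r) gives L₀.
L = (-1 - 4·x) + (1 + 2·x + 4·x^2)·Dx  (order 1).
h: a_k = -1, -1, -3/2, 3/2, -3/8, -15/8, 57/16, -21/16, …
ICs: h(0) = -1.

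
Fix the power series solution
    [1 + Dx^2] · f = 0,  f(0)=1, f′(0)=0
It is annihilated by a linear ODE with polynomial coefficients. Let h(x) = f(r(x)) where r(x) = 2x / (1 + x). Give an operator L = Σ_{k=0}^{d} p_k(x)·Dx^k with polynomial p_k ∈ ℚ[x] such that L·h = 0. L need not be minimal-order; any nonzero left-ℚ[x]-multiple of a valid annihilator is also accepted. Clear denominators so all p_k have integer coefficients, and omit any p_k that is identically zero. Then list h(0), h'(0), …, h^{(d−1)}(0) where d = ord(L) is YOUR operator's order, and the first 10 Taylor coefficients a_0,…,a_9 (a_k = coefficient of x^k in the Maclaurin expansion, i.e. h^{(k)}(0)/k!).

f: a_k = 1, 0, -1/2, 0, 1/24, 0, -1/720, 0, 1/40320, 0, …
h₀=f(r): pull back L_f along r ⇒ L₀.
L = 4 + (2 + 6·x + 6·x^2 + 2·x^3)·Dx + (1 + 4·x + 6·x^2 + 4·x^3 + x^4)·Dx^2  (order 2).
h: a_k = 1, 0, -2, 4, -16/3, 16/3, -154/45, -4/5, 2354/315, -5168/315, …
ICs: h(0) = 1, h′(0) = 0.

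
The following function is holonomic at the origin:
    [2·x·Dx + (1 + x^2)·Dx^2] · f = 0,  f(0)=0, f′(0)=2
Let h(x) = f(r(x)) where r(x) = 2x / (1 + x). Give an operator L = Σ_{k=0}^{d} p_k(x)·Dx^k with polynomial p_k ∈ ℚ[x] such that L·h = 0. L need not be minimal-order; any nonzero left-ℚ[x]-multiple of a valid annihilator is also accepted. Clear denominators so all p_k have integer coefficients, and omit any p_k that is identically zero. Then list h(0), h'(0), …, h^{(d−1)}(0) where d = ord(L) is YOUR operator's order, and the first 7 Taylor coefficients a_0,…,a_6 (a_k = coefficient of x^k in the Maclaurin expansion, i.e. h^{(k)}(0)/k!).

L = (2 + 10·x)·Dx + (1 + 2·x + 5·x^2)·Dx^2  (order 2).
h: a_k = 0, 4, -4, -4/3, 12, -76/5, -44/3, …
ICs: h(0) = 0, h′(0) = 4.

f: a_k = 0, 2, 0, -2/3, 0, 2/5, 0, …
L₀ from L_f via x↦r, Dx↦r'^{-1}Dx.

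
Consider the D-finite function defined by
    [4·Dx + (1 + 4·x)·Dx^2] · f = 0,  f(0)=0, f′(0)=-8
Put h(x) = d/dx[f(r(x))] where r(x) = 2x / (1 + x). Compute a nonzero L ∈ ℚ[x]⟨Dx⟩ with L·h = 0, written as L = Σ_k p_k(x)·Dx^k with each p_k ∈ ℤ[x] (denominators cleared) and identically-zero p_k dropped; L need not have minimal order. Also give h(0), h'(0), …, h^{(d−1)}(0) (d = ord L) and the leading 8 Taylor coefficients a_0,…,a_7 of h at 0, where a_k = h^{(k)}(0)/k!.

f: a_k = 0, -8, 16, -128/3, 128, -2048/5, 4096/3, -32768/7, …
f∘r: x↦r, Dx↦Dx/r' in L_f ⇒ L₀.
Derive L from L₀ (diff closure).
L = (10 + 18·x) + (1 + 10·x + 9·x^2)·Dx  (order 1).
h: a_k = -16, 160, -1456, 13120, -118096, 1062880, -9565936, 86093440, …
ICs: h(0) = -16.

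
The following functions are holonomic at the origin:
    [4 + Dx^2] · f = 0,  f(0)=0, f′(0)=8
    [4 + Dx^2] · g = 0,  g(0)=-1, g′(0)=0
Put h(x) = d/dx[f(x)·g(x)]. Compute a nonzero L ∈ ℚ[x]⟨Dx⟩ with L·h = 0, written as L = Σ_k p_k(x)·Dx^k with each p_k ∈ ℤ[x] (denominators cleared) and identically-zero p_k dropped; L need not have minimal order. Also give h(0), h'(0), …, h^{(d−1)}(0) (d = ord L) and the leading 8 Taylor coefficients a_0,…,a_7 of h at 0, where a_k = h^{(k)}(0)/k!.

L = 16 + Dx^2  (order 2).
h: a_k = -8, 0, 64, 0, -256/3, 0, 2048/45, 0, …
ICs: h(0) = -8, h′(0) = 0.

f: a_k = 0, 8, 0, -16/3, 0, 16/15, 0, -32/315, …
g: a_k = -1, 0, 2, 0, -2/3, 0, 4/45, 0, …
h₀=f·g: eliminate ⇒ L₀, order ≤ 2·2.
Differentiate: ansatz ord ≤ ord L₀ ⇒ L.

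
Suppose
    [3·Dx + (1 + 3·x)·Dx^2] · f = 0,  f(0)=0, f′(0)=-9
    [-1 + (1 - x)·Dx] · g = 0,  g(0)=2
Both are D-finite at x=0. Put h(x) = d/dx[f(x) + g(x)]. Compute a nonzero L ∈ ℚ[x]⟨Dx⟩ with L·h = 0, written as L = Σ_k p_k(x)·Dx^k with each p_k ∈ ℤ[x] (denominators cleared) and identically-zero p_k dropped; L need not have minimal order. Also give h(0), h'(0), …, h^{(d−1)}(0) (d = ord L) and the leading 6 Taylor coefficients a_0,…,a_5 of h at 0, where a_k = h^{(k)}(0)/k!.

f: a_k = 0, -9, 27/2, -27, 243/4, -729/5, …
g: a_k = 2, 2, 2, 2, 2, 2, …
f+g: L₀ = lclm(L_f,L_g), ord ≤ 2+1.
h=h₀': d/dx-closure on L₀ ⇒ L.
L = (-54 - 18·x) + (12 - 72·x - 36·x^2)·Dx + (5 + 13·x - 9·x^2 - 9·x^3)·Dx^2  (order 2).
h: a_k = -7, 31, -75, 251, -719, 2199, …
ICs: h(0) = -7, h′(0) = 31.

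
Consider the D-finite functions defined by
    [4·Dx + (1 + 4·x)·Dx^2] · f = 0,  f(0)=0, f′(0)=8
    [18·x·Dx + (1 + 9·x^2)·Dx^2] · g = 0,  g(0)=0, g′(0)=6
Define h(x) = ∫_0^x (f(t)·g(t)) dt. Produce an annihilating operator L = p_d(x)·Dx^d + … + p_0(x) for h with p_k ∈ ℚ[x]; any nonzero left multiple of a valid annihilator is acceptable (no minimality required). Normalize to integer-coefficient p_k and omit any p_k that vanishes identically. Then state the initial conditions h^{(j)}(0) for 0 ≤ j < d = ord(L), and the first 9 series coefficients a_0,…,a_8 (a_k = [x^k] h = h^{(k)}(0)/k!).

L = (2448 + 17280·x + 76464·x^2 + 518400·x^3 + 1399680·x^4 + 2426112·x^5 + 1679616·x^7)·Dx^2 + (452 + 10800·x + 98028·x^2 + 491184·x^3 + 1840320·x^4 + 4339008·x^5 + 6531840·x^6 + 1259712·x^7 + 5878656·x^8)·Dx^3 + (136 + 1912·x + 18576·x^2 + 103608·x^3 + 389448·x^4 + 1100304·x^5 + 2239488·x^6 + 3277584·x^7 + 1259712·x^8 + 3359232·x^9)·Dx^4 + (13 + 176·x + 1234·x^2 + 6048·x^3 + 22833·x^4 + 68688·x^5 + 154224·x^6 + 279936·x^7 + 399492·x^8 + 209952·x^9 + 419904·x^10)·Dx^5  (order 5).
h: a_k = 0, 0, 0, 16, -24, 112/5, -80, 12336/35, -4652/5, …
ICs: h(0) = 0, h′(0) = 0, h′′(0) = 0, h′′′(0) = 96, h′′′′(0) = -576.

f: a_k = 0, 8, -16, 128/3, -128, 2048/5, -4096/3, 32768/7, -16384, …
g: a_k = 0, 6, 0, -18, 0, 486/5, 0, -4374/7, 0, …
Product ⇒ symmetric product L₀, ord ≤ 4.
h=∫₀ˣh₀: take L = L₀·Dx.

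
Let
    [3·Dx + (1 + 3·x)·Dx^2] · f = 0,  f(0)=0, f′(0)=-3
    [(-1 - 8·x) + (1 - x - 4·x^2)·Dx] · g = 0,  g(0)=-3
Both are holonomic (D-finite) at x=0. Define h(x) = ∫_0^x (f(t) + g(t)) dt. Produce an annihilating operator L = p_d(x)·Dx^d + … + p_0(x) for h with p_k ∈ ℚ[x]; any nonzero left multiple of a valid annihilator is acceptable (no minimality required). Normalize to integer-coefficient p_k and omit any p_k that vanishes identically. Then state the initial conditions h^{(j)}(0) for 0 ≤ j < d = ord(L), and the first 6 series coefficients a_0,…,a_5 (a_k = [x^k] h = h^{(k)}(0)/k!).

f: a_k = 0, -3, 9/2, -9, 81/4, -243/5, …
g: a_k = -3, -3, -15, -27, -87, -195, …
Sum ⇒ L₀ = lclm(L_f,L_g) in ℚ(x)⟨Dx⟩.
h=∫h₀ ⇒ L = L₀·Dx.
L = (-342 - 2178·x - 6624·x^2 - 6336·x^3 - 6912·x^4)·Dx^2 + (-36 - 696·x - 4356·x^2 - 10176·x^3 - 12960·x^4 - 11520·x^5)·Dx^3 + (13 + 101·x + 191·x^2 - 225·x^3 - 1440·x^4 - 2928·x^5 - 2304·x^6)·Dx^4  (order 4).
h: a_k = 0, -3, -3, -7/2, -9, -267/20, …
ICs: h(0) = 0, h′(0) = -3, h′′(0) = -6, h′′′(0) = -21.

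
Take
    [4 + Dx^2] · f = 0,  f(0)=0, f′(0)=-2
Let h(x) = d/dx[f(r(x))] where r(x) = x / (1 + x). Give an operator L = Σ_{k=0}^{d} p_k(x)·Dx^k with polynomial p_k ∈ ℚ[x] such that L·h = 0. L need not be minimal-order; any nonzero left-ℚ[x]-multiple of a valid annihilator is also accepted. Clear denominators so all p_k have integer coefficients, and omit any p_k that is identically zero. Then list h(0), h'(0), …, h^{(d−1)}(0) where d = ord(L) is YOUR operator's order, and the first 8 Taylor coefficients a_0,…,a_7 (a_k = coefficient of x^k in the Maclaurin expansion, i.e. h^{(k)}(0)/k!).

f: a_k = 0, -2, 0, 4/3, 0, -4/15, 0, 8/315, …
f∘r: x↦r, Dx↦Dx/r' in L_f ⇒ L₀.
Derive L from L₀ (diff closure).
L = (10 + 12·x + 6·x^2) + (6 + 18·x + 18·x^2 + 6·x^3)·Dx + (1 + 4·x + 6·x^2 + 4·x^3 + x^4)·Dx^2  (order 2).
h: a_k = -2, 4, -2, -8, 86/3, -60, 4418/45, -6064/45, …
ICs: h(0) = -2, h′(0) = 4.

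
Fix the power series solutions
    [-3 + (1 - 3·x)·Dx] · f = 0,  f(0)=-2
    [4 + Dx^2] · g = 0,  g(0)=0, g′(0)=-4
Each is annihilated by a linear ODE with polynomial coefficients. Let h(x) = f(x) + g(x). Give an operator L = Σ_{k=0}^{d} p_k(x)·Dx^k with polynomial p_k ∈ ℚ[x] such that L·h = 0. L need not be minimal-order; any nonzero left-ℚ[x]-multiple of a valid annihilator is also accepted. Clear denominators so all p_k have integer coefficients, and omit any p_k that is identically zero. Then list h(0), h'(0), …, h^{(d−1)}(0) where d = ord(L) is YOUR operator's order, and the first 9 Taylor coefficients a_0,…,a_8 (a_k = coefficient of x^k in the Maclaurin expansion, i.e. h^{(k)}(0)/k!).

L = (348 - 144·x + 216·x^2) + (-44 + 180·x - 216·x^2 + 216·x^3)·Dx + (87 - 36·x + 54·x^2)·Dx^2 + (-11 + 45·x - 54·x^2 + 54·x^3)·Dx^3  (order 3).
h: a_k = -2, -10, -18, -154/3, -162, -7298/15, -1458, -1377794/315, -13122, …
ICs: h(0) = -2, h′(0) = -10, h′′(0) = -36.

f: a_k = -2, -6, -18, -54, -162, -486, -1458, -4374, -13122, …
g: a_k = 0, -4, 0, 8/3, 0, -8/15, 0, 16/315, 0, …
Weyl lclm of L_f,L_g ⇒ L₀ (ord ≤ 3).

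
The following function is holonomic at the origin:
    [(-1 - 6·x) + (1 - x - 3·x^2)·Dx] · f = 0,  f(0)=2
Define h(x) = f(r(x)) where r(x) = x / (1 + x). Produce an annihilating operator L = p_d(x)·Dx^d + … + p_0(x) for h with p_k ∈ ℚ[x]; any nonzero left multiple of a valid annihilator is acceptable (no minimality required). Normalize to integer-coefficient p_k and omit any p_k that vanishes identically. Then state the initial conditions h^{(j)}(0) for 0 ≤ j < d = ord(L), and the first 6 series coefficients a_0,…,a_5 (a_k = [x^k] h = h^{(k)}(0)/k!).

L = (1 + 7·x) + (-1 - 2·x + 2·x^2 + 3·x^3)·Dx  (order 1).
h: a_k = 2, 2, 6, 0, 18, -18, …
ICs: h(0) = 2.

f: a_k = 2, 2, 8, 14, 38, 80, …
f∘r: x↦r, Dx↦Dx/r' in L_f ⇒ L₀.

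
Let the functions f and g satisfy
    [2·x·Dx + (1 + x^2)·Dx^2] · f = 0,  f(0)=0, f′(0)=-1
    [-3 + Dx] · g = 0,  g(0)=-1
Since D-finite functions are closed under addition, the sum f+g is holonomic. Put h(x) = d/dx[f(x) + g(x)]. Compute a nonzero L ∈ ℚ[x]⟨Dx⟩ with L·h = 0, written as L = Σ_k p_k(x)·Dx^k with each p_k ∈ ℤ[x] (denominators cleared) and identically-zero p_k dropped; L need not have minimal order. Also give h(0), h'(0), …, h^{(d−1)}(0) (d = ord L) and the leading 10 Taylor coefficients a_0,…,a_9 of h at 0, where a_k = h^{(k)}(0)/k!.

L = (6 - 18·x - 18·x^2 - 18·x^3) + (-11 - 12·x^2 - 9·x^4)·Dx + (3 + 2·x + 6·x^2 + 2·x^3 + 3·x^4)·Dx^2  (order 2).
h: a_k = -4, -9, -25/2, -27/2, -89/8, -243/40, -163/80, -729/560, -6667/4480, -729/4480, …
ICs: h(0) = -4, h′(0) = -9.

f: a_k = 0, -1, 0, 1/3, 0, -1/5, 0, 1/7, 0, -1/9, …
g: a_k = -1, -3, -9/2, -9/2, -27/8, -81/40, -81/80, -243/560, -729/4480, -243/4480, …
f+g: L₀ = lclm(L_f,L_g), ord ≤ 2+1.
h=h₀': d/dx-closure on L₀ ⇒ L.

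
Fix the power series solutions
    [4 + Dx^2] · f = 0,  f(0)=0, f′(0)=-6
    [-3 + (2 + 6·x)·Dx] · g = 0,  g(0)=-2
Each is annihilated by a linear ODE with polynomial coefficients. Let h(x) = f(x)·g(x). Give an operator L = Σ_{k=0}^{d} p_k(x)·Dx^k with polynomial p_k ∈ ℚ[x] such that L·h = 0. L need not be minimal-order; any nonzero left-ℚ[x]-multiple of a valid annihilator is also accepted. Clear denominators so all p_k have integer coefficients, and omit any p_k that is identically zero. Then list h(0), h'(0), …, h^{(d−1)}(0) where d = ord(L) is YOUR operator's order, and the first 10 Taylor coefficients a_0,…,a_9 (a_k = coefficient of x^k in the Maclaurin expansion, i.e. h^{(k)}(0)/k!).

f: a_k = 0, -6, 0, 4, 0, -4/5, 0, 8/105, 0, -4/945, …
g: a_k = -2, -3, 9/4, -27/8, 405/64, -1701/128, 15309/512, -72171/1024, 2814669/16384, -14073345/32768, …
Sym-product of L_f,L_g gives L₀ (≤ ord 2).
L = (43 + 96·x + 144·x^2) + (-12 - 36·x)·Dx + (4 + 24·x + 36·x^2)·Dx^2  (order 2).
h: a_k = 0, 12, 18, -43/2, 33/4, -4379/160, 21963/320, -838883/5376, 6669683/17920, -1418299339/1548288, …
ICs: h(0) = 0, h′(0) = 12.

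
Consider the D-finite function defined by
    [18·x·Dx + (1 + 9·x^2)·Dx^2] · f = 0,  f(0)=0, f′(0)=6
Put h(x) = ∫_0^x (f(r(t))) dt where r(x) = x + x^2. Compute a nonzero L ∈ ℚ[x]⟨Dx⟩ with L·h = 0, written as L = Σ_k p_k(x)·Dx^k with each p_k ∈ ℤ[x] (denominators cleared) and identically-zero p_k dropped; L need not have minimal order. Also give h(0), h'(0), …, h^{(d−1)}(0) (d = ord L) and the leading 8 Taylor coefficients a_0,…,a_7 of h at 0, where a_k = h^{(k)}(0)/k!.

L = (-2 + 18·x + 72·x^2 + 108·x^3 + 54·x^4)·Dx^2 + (1 + 2·x + 9·x^2 + 36·x^3 + 45·x^4 + 18·x^5)·Dx^3  (order 3).
h: a_k = 0, 0, 3, 2, -9/2, -54/5, 36/5, 468/7, …
ICs: h(0) = 0, h′(0) = 0, h′′(0) = 6.

f: a_k = 0, 6, 0, -18, 0, 486/5, 0, -4374/7, …
L₀ from L_f via x↦r, Dx↦r'^{-1}Dx.
∫: right-multiply L₀ by Dx.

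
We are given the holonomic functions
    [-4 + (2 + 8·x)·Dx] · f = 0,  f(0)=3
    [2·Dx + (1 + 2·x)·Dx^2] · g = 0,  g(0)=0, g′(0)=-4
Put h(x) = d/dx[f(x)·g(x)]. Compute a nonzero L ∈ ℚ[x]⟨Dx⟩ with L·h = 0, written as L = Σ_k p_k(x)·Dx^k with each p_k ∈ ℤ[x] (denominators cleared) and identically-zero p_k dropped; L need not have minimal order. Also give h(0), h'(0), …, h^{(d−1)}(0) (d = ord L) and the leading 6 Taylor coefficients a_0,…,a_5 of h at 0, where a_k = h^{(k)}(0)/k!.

L = (2 + 16·x + 8·x^2) + (7 + 54·x + 120·x^2 + 64·x^3)·Dx + (1 + 11·x + 42·x^2 + 64·x^3 + 32·x^4)·Dx^2  (order 2).
h: a_k = -12, -24, 96, -320, 1048, -17424/5, …
ICs: h(0) = -12, h′(0) = -24.

f: a_k = 3, 6, -6, 12, -30, 84, …
g: a_k = 0, -4, 4, -16/3, 8, -64/5, …
f·g: L₀ = L_f ⊗_s L_g, ord ≤ 1·2.
Differentiate: ansatz ord ≤ ord L₀ ⇒ L.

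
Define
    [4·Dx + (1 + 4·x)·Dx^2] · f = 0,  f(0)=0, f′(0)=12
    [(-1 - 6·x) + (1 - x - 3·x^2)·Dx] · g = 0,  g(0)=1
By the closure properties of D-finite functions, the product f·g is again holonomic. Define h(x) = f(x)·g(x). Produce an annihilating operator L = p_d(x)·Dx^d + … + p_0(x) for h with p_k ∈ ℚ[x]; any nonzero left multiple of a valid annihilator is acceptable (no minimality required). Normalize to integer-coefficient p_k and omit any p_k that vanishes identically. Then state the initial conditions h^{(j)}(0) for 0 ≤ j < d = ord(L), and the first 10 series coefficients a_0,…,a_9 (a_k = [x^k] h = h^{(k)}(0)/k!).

L = (10 + 48·x) + (-2 + 24·x + 60·x^2)·Dx + (-1 - 3·x + 7·x^2 + 12·x^3)·Dx^2  (order 2).
h: a_k = 0, 12, -12, 88, -140, 3692/5, -8648/5, 262756/35, -779012/35, 9202808/105, …
ICs: h(0) = 0, h′(0) = 12.

f: a_k = 0, 12, -24, 64, -192, 3072/5, -2048, 49152/7, -24576, 262144/3, …
g: a_k = 1, 1, 4, 7, 19, 40, 97, 217, 508, 1159, …
h₀=f·g: eliminate ⇒ L₀, order ≤ 2·1.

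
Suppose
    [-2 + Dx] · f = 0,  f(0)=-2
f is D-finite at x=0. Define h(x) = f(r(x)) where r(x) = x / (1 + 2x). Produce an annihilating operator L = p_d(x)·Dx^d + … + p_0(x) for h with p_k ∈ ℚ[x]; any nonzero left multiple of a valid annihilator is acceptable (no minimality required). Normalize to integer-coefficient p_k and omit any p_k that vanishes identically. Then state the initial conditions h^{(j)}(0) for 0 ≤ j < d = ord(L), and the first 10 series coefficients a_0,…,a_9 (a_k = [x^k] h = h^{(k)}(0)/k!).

L = -2 + (1 + 4·x + 4·x^2)·Dx  (order 1).
h: a_k = -2, -4, 4, -8/3, -4/3, 152/15, -1208/45, 17456/315, -31364/315, 452152/2835, …
ICs: h(0) = -2.

f: a_k = -2, -4, -4, -8/3, -4/3, -8/15, -8/45, -16/315, -4/315, -8/2835, …
f∘r: x↦r, Dx↦Dx/r' in L_f ⇒ L₀.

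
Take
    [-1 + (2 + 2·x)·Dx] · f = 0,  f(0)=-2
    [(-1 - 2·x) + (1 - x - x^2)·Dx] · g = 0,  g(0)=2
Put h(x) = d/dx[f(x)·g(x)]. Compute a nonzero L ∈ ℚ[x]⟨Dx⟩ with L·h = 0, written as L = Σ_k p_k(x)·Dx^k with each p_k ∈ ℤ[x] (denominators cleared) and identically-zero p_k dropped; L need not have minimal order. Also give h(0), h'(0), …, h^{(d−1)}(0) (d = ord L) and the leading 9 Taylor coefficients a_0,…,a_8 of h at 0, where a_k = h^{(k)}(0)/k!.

f: a_k = -2, -1, 1/4, -1/8, 5/64, -7/128, 21/512, -33/1024, 429/16384, …
g: a_k = 2, 2, 4, 6, 10, 16, 26, 42, 68, …
h₀=f·g: eliminate ⇒ L₀, order ≤ 1·1.
Derive L from L₀ (diff closure).
L = (19 + 66·x + 81·x^2 + 50·x^3 + 15·x^4) + (-6 - 10·x + 6·x^2 + 26·x^3 + 22·x^4 + 6·x^5)·Dx  (order 1).
h: a_k = -6, -19, -189/4, -803/8, -13105/64, -50661/128, -383425/512, -1416355/1024, -41276025/16384, …
ICs: h(0) = -6.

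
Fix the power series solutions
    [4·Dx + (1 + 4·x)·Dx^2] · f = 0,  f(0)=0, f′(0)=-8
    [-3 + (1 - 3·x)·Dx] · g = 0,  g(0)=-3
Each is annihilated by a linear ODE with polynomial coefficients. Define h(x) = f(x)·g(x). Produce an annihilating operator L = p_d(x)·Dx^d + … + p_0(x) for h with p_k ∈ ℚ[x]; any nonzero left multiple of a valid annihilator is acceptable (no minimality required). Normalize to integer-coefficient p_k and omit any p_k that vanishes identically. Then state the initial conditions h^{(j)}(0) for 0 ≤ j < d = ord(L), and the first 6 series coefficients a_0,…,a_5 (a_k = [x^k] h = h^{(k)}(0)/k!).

f: a_k = 0, -8, 16, -128/3, 128, -2048/5, …
g: a_k = -3, -9, -27, -81, -243, -729, …
h₀=f·g: eliminate ⇒ L₀, order ≤ 2·1.
L = 12 + (2 + 36·x)·Dx + (-1 - x + 12·x^2)·Dx^2  (order 2).
h: a_k = 0, 24, 24, 200, 216, 9384/5, …
ICs: h(0) = 0, h′(0) = 24.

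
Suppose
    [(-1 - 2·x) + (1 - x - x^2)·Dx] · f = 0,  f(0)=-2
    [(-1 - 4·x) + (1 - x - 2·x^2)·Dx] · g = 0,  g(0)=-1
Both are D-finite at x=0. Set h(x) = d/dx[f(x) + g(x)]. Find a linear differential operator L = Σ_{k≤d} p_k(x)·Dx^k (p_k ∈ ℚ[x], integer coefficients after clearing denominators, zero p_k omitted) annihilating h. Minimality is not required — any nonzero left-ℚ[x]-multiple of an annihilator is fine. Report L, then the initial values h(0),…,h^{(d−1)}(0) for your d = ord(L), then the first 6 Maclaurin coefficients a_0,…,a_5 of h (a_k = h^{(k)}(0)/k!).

f: a_k = -2, -2, -4, -6, -10, -16, …
g: a_k = -1, -1, -3, -5, -11, -21, …
L₀ := lclm(L_f,L_g); ord L₀ ≤ 1+1.
Derive L from L₀ (diff closure).
L = (-6 - 120·x - 120·x^2 - 312·x^3 - 462·x^4 - 336·x^5 + 144·x^6) + (6 + 30·x + 30·x^2 + 24·x^3 - 99·x^4 - 438·x^5 - 144·x^6 + 96·x^7)·Dx + (-1 + 2·x - 7·x^2 + 2·x^3 + 48·x^4 - 13·x^5 - 69·x^6 - 8·x^7 + 12·x^8)·Dx^2  (order 2).
h: a_k = -3, -14, -33, -84, -185, -414, …
ICs: h(0) = -3, h′(0) = -14.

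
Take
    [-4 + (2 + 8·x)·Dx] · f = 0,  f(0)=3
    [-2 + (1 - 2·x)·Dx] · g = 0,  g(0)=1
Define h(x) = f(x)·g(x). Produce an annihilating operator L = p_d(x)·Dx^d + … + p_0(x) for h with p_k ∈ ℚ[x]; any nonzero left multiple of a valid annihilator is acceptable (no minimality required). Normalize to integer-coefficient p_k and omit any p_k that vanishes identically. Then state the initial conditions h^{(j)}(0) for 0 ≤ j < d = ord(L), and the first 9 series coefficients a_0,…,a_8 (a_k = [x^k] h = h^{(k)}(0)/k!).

f: a_k = 3, 6, -6, 12, -30, 84, -252, 792, -2574, …
g: a_k = 1, 2, 4, 8, 16, 32, 64, 128, 256, …
Product ⇒ symmetric product L₀, ord ≤ 1.
L = (4 + 4·x) + (-1 - 2·x + 8·x^2)·Dx  (order 1).
h: a_k = 3, 12, 18, 48, 66, 216, 180, 1152, -270, …
ICs: h(0) = 3.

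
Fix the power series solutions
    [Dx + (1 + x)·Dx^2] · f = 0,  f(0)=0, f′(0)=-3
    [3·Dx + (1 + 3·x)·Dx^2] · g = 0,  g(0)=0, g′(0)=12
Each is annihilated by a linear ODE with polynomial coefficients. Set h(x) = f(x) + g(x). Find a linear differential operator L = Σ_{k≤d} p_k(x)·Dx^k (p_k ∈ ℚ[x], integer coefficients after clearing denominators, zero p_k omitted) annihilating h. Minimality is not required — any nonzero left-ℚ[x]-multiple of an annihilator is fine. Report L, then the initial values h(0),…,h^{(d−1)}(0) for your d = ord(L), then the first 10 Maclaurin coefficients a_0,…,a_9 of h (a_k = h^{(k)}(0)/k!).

f: a_k = 0, -3, 3/2, -1, 3/4, -3/5, 1/2, -3/7, 3/8, -1/3, …
g: a_k = 0, 12, -18, 36, -81, 972/5, -486, 8748/7, -6561/2, 8748, …
f+g: L₀ = lclm(L_f,L_g), ord ≤ 2+2.
L = 6·Dx + (8 + 12·x)·Dx^2 + (1 + 4·x + 3·x^2)·Dx^3  (order 3).
h: a_k = 0, 9, -33/2, 35, -321/4, 969/5, -971/2, 8745/7, -26241/8, 26243/3, …
ICs: h(0) = 0, h′(0) = 9, h′′(0) = -33.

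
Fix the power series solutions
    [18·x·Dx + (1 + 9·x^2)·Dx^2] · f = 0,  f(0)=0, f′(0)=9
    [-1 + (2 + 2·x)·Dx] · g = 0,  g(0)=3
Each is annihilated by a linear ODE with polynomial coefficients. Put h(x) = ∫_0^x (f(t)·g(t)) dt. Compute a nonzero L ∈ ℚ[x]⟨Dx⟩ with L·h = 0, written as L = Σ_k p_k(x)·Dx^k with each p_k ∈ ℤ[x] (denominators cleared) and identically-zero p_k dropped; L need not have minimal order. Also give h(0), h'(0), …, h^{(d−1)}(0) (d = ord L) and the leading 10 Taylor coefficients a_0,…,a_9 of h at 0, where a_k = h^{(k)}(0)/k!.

L = (3 - 36·x - 9·x^2)·Dx + (-4 + 68·x + 108·x^2 + 36·x^3)·Dx^2 + (4 + 8·x + 40·x^2 + 72·x^3 + 36·x^4)·Dx^3  (order 3).
h: a_k = 0, 0, 27/2, 9/2, -675/32, -621/80, 95247/1280, 274401/8960, -102642957/286720, -10993887/71680, …
ICs: h(0) = 0, h′(0) = 0, h′′(0) = 27.

f: a_k = 0, 9, 0, -27, 0, 729/5, 0, -6561/7, 0, 6561, …
g: a_k = 3, 3/2, -3/8, 3/16, -15/128, 21/256, -63/1024, 99/2048, -1287/32768, 2145/65536, …
h₀=f·g: eliminate ⇒ L₀, order ≤ 2·1.
h=∫₀ˣh₀: take L = L₀·Dx.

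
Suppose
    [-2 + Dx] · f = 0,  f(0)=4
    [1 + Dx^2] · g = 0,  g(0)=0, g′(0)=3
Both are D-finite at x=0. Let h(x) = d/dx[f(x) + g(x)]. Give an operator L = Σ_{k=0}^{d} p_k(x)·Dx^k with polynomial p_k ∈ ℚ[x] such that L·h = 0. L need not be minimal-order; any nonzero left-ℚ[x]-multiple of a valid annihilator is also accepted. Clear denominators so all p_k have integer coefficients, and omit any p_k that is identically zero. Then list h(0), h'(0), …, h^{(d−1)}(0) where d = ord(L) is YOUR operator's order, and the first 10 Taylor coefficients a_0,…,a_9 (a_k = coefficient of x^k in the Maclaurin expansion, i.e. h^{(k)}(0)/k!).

L = 2 - Dx + 2·Dx^2 - Dx^3  (order 3).
h: a_k = 11, 16, 29/2, 32/3, 131/24, 32/15, 509/720, 64/315, 293/5760, 32/2835, …
ICs: h(0) = 11, h′(0) = 16, h′′(0) = 29.

f: a_k = 4, 8, 8, 16/3, 8/3, 16/15, 16/45, 32/315, 8/315, 16/2835, …
g: a_k = 0, 3, 0, -1/2, 0, 1/40, 0, -1/1680, 0, 1/120960, …
h₀=f+g: left-lcm gives L₀, ord ≤ 3.
h₀' ⇒ L via d/dx closure of L₀.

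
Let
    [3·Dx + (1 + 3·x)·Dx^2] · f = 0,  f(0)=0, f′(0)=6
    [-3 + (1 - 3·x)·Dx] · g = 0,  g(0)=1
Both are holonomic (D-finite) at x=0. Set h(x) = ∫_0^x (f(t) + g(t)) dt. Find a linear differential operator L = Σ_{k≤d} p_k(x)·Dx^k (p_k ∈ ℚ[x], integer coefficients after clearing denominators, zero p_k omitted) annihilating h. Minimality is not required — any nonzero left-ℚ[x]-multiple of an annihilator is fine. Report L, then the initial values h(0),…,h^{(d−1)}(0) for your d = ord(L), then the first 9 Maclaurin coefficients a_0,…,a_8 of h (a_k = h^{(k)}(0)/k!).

L = (-30 - 18·x)·Dx^2 + (-4 - 48·x - 36·x^2)·Dx^3 + (1 + x - 9·x^2 - 9·x^3)·Dx^4  (order 4).
h: a_k = 0, 1, 9/2, 0, 45/4, 81/10, 567/10, 486/7, 19683/56, …
ICs: h(0) = 0, h′(0) = 1, h′′(0) = 9, h′′′(0) = 0.

f: a_k = 0, 6, -9, 18, -81/2, 486/5, -243, 4374/7, -6561/4, …
g: a_k = 1, 3, 9, 27, 81, 243, 729, 2187, 6561, …
L₀ := lclm(L_f,L_g); ord L₀ ≤ 2+1.
Integrate: L := L₀·Dx.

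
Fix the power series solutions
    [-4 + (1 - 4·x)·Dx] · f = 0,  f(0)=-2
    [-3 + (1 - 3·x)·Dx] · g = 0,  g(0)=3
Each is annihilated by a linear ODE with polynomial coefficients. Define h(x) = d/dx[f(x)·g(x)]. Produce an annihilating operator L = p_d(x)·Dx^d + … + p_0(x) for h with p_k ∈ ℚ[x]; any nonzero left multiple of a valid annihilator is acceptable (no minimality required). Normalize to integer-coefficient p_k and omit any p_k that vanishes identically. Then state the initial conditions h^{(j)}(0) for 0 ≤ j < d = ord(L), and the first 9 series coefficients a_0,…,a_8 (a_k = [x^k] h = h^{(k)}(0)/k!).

f: a_k = -2, -8, -32, -128, -512, -2048, -8192, -32768, -131072, …
g: a_k = 3, 9, 27, 81, 243, 729, 2187, 6561, 19683, …
Sym-product of L_f,L_g gives L₀ (≤ ord 1).
h₀' ⇒ L via d/dx closure of L₀.
L = (74 - 504·x + 864·x^2) + (-7 + 73·x - 252·x^2 + 288·x^3)·Dx  (order 1).
h: a_k = -42, -444, -3150, -18744, -101010, -511092, -2476950, -11638128, -53434458, …
ICs: h(0) = -42.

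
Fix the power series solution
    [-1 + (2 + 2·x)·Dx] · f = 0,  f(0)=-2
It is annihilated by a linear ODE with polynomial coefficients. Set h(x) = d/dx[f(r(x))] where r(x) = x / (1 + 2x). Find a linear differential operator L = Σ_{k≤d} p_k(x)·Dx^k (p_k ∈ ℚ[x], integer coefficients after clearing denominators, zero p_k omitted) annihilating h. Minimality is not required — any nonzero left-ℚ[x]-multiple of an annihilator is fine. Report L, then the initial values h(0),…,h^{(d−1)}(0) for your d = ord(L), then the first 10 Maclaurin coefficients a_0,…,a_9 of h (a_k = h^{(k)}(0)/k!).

f: a_k = -2, -1, 1/4, -1/8, 5/64, -7/128, 21/512, -33/1024, 429/16384, -715/32768, …
h₀=f(r): pull back L_f along r ⇒ L₀.
h₀' ⇒ L via d/dx closure of L₀.
L = (-9 - 24·x) + (-2 - 10·x - 12·x^2)·Dx  (order 1).
h: a_k = -1, 9/2, -123/8, 757/16, -17715/128, 100935/256, -1134735/1024, 6340365/2048, -283019715/32768, 1581400435/65536, …
ICs: h(0) = -1.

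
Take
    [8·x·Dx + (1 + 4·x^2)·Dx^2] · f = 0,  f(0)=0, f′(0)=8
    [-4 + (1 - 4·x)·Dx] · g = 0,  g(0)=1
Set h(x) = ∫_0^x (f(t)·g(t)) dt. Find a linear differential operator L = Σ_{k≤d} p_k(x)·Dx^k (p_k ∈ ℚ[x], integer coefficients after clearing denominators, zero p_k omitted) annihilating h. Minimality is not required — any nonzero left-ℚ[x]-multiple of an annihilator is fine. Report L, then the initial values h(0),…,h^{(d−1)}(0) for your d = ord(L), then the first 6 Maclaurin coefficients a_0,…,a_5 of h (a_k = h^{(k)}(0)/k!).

f: a_k = 0, 8, 0, -32/3, 0, 128/5, …
g: a_k = 1, 4, 16, 64, 256, 1024, …
f·g: L₀ = L_f ⊗_s L_g, ord ≤ 2·1.
h=∫h₀ ⇒ L = L₀·Dx.
L = 32·x·Dx + (8 - 8·x + 64·x^2)·Dx^2 + (-1 + 4·x - 4·x^2 + 16·x^3)·Dx^3  (order 3).
h: a_k = 0, 0, 4, 32/3, 88/3, 1408/15, …
ICs: h(0) = 0, h′(0) = 0, h′′(0) = 8.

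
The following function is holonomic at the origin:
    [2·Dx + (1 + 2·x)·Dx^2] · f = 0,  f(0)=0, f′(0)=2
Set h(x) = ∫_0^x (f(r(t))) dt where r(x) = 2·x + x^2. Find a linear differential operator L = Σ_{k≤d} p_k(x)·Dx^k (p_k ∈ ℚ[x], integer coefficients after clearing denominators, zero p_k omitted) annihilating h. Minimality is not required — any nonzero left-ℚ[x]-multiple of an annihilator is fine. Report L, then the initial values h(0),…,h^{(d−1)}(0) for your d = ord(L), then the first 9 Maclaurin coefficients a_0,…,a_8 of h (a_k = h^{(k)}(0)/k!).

f: a_k = 0, 2, -2, 8/3, -4, 32/5, -32/3, 128/7, -32, …
Substitute x→r, Dx→(1/r')Dx; clear ⇒ L₀.
∫: right-multiply L₀ by Dx.
L = (3 + 4·x + 2·x^2)·Dx^2 + (1 + 5·x + 6·x^2 + 2·x^3)·Dx^3  (order 3).
h: a_k = 0, 0, 2, -2, 10/3, -34/5, 232/15, -264/7, 676/7, …
ICs: h(0) = 0, h′(0) = 0, h′′(0) = 4.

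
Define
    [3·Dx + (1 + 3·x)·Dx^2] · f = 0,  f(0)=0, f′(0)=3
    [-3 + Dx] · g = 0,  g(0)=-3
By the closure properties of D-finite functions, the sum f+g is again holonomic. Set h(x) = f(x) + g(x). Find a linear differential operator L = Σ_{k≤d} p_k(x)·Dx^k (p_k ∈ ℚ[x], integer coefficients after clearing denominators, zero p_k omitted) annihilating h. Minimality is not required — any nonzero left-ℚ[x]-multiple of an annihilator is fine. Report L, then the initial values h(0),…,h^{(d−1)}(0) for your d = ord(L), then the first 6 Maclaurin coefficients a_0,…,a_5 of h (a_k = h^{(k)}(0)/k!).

L = (-27 - 27·x)·Dx + (3 - 18·x - 27·x^2)·Dx^2 + (2 + 9·x + 9·x^2)·Dx^3  (order 3).
h: a_k = -3, -6, -18, -9/2, -243/8, 1701/40, …
ICs: h(0) = -3, h′(0) = -6, h′′(0) = -36.

f: a_k = 0, 3, -9/2, 9, -81/4, 243/5, …
g: a_k = -3, -9, -27/2, -27/2, -81/8, -243/40, …
h₀=f+g: left-lcm gives L₀, ord ≤ 3.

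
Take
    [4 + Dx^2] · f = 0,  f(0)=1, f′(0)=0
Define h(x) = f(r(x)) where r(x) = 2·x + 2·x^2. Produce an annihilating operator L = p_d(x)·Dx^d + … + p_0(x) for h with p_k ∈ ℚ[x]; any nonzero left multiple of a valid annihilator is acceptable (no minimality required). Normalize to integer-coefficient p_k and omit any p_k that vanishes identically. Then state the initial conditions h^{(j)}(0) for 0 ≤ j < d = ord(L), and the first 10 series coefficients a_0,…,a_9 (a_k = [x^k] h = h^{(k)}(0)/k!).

L = (16 + 96·x + 192·x^2 + 128·x^3) - 2·Dx + (1 + 2·x)·Dx^2  (order 2).
h: a_k = 1, 0, -8, -16, 8/3, 128/3, 2624/45, 128/15, -23008/315, -31744/315, …
ICs: h(0) = 1, h′(0) = 0.

f: a_k = 1, 0, -2, 0, 2/3, 0, -4/45, 0, 2/315, 0, …
Change of var in L_f (x↦r) gives L₀.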